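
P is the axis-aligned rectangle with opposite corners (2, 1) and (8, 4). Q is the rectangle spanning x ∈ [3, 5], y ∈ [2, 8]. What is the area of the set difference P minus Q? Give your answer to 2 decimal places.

|P∩Q|: x∈[3,5], y∈[2,4] → 2·2 = 4.
|P| = 18.
|P ∖ Q| = |P| − |P∩Q| = 18 − 4 = 14.00.

14.00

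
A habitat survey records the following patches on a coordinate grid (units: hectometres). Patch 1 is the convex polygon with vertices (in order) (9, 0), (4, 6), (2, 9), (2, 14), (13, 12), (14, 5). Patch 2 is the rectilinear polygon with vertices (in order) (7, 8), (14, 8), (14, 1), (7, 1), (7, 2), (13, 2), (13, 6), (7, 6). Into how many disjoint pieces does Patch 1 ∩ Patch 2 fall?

2

Patch 1 ∩ Patch 2 splits into 2 disjoint pieces (area 2.75, area 14.8571).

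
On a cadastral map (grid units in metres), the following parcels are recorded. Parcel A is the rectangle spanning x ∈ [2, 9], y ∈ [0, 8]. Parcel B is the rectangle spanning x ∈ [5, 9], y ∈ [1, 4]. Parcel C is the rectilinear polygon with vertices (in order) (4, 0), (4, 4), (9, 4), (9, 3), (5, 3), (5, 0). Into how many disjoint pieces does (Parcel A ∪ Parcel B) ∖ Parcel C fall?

2

(Parcel A ∪ Parcel B) ∖ Parcel C splits into 2 disjoint pieces (area 12, area 36).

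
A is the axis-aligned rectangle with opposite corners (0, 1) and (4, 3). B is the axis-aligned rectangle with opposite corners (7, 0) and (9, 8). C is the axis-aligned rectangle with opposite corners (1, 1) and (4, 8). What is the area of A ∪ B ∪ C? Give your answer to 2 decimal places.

By inclusion–exclusion:
Individual areas: |A| = 8, |B| = 16, |C| = 21.
|A∩B| = 0 (no overlap).
|A∩C|: x∈[1,4], y∈[1,3] → 3·2 = 6.
|B∩C| = 0 (no overlap).
|A∩B∩C| = 0.
|A ∪ B ∪ C| = 45 − 6 + 0 = 39.00.

39.00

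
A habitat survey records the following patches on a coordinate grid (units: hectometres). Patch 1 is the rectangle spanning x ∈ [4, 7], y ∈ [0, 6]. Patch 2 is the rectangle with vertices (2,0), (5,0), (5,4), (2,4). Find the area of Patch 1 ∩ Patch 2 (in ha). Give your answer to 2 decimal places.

4.00

|Patch 1∩Patch 2|: x∈[4,5], y∈[0,4] → 1·4 = 4.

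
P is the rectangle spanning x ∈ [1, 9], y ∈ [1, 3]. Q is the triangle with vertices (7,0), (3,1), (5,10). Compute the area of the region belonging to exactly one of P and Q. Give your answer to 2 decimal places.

|P| = 16, |Q| = 19, |P∩Q| = 6.7556.
|P △ Q| = |P| + |Q| − 2·|P∩Q| = 16 + 19 − 13.5111 = 21.49.

21.49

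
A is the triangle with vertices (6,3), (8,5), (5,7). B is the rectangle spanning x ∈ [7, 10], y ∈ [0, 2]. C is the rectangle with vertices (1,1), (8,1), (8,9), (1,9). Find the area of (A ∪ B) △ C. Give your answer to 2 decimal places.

55.00

|A ∪ B| = 11.
|(A ∪ B) ∩ C| = 6.
|(A ∪ B) △ C| = 11 + 56 − 12 = 55.00.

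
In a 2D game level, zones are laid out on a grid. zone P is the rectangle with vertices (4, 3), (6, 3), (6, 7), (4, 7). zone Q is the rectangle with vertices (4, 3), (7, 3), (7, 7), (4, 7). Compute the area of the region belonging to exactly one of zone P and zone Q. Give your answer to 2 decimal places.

|zone P∩zone Q|: x∈[4,6], y∈[3,7] → 2·4 = 8.
|zone P △ zone Q| = |zone P| + |zone Q| − 2·|zone P∩zone Q| = 8 + 12 − 16 = 4.00.

4.00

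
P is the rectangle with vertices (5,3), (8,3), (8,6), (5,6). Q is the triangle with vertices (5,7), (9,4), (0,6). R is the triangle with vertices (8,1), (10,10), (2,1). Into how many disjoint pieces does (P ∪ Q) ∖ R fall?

2

(P ∪ Q) ∖ R splits into 2 disjoint pieces (area 7.1181, area 0.0239).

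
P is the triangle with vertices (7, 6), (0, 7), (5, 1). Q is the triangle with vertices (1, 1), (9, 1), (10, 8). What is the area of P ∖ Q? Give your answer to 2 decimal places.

13.24

|P| = 18.5, |P∩Q| = 5.257.
|P ∖ Q| = |P| − |P∩Q| = 18.5 − 5.257 = 13.24.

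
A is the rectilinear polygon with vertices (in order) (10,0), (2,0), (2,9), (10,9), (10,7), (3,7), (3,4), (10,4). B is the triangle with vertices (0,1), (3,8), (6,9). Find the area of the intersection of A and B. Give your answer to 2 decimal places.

The intersection is the polygon with vertices (2,5.667), (3,8), (6,9), (4.5,7), (3,7), (3,5), (2,3.667).
By the shoelace formula its area is 5.50.

5.50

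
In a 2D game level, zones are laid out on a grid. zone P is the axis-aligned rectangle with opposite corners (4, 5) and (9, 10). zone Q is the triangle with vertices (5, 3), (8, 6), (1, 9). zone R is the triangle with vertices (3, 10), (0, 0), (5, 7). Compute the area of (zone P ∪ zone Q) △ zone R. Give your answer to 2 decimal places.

37.34

|zone P ∪ zone Q| = 33.0714.
|(zone P ∪ zone Q) ∩ zone R| = 5.1167.
|(zone P ∪ zone Q) △ zone R| = 33.0714 + 14.5 − 10.2334 = 37.34.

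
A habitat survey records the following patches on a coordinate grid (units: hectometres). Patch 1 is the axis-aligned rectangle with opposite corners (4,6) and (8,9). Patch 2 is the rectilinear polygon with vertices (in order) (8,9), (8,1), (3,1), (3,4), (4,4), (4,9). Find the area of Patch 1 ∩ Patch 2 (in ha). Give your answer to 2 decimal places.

The intersection is the polygon with vertices (8,6), (4,6), (4,9), (8,9).
By the shoelace formula its area is 12.00.

12.00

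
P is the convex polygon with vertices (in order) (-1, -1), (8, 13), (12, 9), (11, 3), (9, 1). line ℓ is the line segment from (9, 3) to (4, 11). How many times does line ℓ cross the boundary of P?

The segment meets the boundary at (5.338,8.859).

1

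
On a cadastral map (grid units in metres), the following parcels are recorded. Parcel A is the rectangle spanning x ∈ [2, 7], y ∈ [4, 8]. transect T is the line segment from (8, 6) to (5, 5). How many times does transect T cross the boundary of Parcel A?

1

The segment meets the boundary at (7,5.667).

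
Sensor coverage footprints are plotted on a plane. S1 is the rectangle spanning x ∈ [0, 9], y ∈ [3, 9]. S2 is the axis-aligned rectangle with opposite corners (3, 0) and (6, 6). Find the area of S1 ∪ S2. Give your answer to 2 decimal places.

63.00

By inclusion–exclusion:
Individual areas: |S1| = 54, |S2| = 18.
|S1∩S2|: x∈[3,6], y∈[3,6] → 3·3 = 9.
|S1 ∪ S2| = 72 − 9 = 63.00.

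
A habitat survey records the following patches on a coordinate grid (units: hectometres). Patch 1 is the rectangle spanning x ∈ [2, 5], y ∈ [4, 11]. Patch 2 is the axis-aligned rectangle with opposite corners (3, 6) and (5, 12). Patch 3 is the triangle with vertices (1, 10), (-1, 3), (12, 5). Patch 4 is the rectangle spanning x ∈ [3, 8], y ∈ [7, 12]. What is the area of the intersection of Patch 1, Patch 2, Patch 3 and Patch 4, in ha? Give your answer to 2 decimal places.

The intersection is the polygon with vertices (3,9.091), (5,8.182), (5,7), (3,7).
By the shoelace formula its area is 3.27.

3.27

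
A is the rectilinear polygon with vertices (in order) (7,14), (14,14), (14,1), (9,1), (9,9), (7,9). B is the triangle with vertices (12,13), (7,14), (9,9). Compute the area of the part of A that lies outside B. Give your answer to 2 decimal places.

63.50

|A| = 75, |A∩B| = 11.5.
|A ∖ B| = |A| − |A∩B| = 75 − 11.5 = 63.50.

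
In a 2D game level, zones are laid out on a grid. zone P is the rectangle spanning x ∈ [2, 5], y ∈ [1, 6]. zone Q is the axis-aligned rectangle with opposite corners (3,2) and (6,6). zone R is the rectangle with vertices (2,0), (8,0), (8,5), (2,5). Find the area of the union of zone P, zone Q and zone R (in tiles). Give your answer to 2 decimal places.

By inclusion–exclusion:
Individual areas: |zone P| = 15, |zone Q| = 12, |zone R| = 30.
|zone P∩zone Q|: x∈[3,5], y∈[2,6] → 2·4 = 8.
|zone P∩zone R|: x∈[2,5], y∈[1,5] → 3·4 = 12.
|zone Q∩zone R|: x∈[3,6], y∈[2,5] → 3·3 = 9.
|zone P∩zone Q∩zone R| = 6.
|zone P ∪ zone Q ∪ zone R| = 57 − 29 + 6 = 34.00.

34.00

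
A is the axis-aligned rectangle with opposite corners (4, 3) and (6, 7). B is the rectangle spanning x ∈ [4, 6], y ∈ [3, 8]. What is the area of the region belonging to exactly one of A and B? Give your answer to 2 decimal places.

2.00

|A∩B|: x∈[4,6], y∈[3,7] → 2·4 = 8.
|A △ B| = |A| + |B| − 2·|A∩B| = 8 + 10 − 16 = 2.00.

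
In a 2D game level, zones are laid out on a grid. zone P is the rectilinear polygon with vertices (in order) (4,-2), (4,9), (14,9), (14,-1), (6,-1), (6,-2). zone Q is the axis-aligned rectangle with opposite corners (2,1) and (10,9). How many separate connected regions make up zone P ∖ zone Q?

zone P ∖ zone Q is a single connected region.

1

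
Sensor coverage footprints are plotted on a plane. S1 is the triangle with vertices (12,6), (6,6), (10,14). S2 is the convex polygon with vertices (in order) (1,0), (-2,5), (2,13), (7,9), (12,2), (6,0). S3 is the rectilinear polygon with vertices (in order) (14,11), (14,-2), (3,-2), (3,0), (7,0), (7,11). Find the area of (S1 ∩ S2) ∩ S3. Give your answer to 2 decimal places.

3.07

The region (S1 ∩ S2) ∩ S3 is the polygon with vertices (7.294,8.588), (9.143,6), (7,6), (7,8).
By the shoelace formula its area is 3.07.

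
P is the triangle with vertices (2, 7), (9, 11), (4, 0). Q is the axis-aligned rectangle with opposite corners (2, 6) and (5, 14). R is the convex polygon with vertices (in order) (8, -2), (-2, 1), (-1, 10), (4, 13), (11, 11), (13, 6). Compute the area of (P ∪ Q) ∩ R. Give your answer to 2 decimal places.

|P ∪ Q| = 47.0714.
|(P ∪ Q) ∩ R| = 42.73.

42.73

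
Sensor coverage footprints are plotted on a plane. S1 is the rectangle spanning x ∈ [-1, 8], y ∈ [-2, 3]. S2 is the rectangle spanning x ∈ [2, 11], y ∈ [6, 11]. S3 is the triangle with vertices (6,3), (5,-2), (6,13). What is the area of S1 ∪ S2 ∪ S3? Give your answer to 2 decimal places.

By inclusion–exclusion:
Individual areas: |S1| = 45, |S2| = 45, |S3| = 5.
|S1∩S2| = 0 (no overlap).
|S1∩S3| = 1.6667.
|S2∩S3| = 1.5.
|S1∩S2∩S3| = 0.
|S1 ∪ S2 ∪ S3| = 95 − 3.1667 + 0 = 91.83.

91.83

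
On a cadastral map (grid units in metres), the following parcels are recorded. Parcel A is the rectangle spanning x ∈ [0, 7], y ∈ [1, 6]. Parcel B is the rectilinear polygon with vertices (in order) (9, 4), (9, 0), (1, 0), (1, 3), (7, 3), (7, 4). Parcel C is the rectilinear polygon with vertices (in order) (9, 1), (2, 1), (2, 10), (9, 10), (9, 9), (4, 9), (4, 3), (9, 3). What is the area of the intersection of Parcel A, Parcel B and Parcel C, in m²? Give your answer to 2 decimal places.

10.00

The intersection is the polygon with vertices (2,1), (2,3), (4,3), (7,3), (7,1).
By the shoelace formula its area is 10.00.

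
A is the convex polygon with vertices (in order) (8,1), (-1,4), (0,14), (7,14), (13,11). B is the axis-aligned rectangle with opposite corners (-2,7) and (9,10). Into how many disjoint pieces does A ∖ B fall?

1

A ∖ B is a single connected region.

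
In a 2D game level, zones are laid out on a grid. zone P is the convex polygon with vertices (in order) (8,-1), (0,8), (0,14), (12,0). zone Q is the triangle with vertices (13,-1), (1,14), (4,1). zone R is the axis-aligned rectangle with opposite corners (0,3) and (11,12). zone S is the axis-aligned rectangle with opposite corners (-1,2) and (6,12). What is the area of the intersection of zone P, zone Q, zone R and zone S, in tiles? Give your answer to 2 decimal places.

The intersection is the polygon with vertices (1.714,12), (6,7), (6,3), (4.444,3), (3.221,4.377), (1.462,12).
By the shoelace formula its area is 20.16.

20.16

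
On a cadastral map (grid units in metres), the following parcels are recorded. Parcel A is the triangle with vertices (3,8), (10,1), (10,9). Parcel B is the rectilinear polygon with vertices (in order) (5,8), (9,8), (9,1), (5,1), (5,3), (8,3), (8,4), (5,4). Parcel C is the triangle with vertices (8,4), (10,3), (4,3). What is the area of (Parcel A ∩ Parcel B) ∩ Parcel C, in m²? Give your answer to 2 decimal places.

0.75

The region (Parcel A ∩ Parcel B) ∩ Parcel C is the polygon with vertices (9,3), (8,3), (8,4), (9,3.5).
By the shoelace formula its area is 0.75.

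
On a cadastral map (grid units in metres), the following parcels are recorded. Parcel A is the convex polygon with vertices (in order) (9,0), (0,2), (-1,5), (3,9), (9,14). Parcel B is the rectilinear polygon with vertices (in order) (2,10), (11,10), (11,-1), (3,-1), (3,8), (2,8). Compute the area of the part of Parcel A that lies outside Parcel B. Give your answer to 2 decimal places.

|Parcel A| = 84.5, |Parcel A∩Parcel B| = 55.9.
|Parcel A ∖ Parcel B| = |Parcel A| − |Parcel A∩Parcel B| = 84.5 − 55.9 = 28.60.

28.60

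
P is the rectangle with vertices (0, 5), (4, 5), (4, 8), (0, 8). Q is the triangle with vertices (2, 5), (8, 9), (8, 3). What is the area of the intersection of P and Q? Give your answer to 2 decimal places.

1.33

The intersection is the polygon with vertices (4,5), (2,5), (4,6.333).
By the shoelace formula its area is 1.33.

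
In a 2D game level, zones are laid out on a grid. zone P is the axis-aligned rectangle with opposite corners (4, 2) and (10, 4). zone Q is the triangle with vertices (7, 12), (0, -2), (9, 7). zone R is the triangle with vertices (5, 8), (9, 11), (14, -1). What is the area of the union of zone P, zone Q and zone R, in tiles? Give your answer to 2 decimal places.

By inclusion–exclusion:
Individual areas: |zone P| = 12, |zone Q| = 31.5, |zone R| = 31.5.
|zone P∩zone Q| = 2.
|zone P∩zone R| = 0.5.
|zone Q∩zone R| = 9.2885.
|zone P∩zone Q∩zone R| = 0.
|zone P ∪ zone Q ∪ zone R| = 75 − 11.7885 + 0 = 63.21.

63.21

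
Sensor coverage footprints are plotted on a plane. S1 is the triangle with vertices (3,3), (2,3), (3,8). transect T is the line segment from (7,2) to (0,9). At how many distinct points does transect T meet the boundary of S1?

The segment meets the boundary at (2.667,6.333), (3,6).

2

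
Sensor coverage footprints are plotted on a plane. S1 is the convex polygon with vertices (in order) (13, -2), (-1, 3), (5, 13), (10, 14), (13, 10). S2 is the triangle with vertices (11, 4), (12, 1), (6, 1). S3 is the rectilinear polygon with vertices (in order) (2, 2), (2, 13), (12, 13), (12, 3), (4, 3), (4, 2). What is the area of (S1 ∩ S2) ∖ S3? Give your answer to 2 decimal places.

8.00

|S1 ∩ S2| = 9.
|(S1 ∩ S2) ∩ S3| = 1.
|(S1 ∩ S2) ∖ S3| = 9 − 1 = 8.00.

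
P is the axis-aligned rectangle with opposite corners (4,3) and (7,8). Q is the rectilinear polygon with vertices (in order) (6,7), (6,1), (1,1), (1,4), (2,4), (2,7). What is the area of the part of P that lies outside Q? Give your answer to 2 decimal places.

7.00

|P| = 15, |P∩Q| = 8.
|P ∖ Q| = |P| − |P∩Q| = 15 − 8 = 7.00.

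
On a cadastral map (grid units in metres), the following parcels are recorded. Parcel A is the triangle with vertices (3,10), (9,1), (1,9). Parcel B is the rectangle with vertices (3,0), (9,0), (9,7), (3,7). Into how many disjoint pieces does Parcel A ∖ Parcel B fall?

1

Parcel A ∖ Parcel B is a single connected region.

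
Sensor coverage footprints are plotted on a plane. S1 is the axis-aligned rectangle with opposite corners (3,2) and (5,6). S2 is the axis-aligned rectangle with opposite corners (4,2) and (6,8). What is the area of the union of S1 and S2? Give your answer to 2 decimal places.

By inclusion–exclusion:
Individual areas: |S1| = 8, |S2| = 12.
|S1∩S2|: x∈[4,5], y∈[2,6] → 1·4 = 4.
|S1 ∪ S2| = 20 − 4 = 16.00.

16.00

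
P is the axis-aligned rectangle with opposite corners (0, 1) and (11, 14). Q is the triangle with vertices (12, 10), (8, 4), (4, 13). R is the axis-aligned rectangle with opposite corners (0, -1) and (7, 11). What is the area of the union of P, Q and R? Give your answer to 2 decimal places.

By inclusion–exclusion:
Individual areas: |P| = 143, |Q| = 30, |R| = 84.
|P∩Q| = 29.0625.
|P∩R|: x∈[0,7], y∈[1,11] → 7·10 = 70.
|Q∩R| = 5.0139.
|P∩Q∩R| = 5.0139.
|P ∪ Q ∪ R| = 257 − 104.0764 + 5.0139 = 157.94.

157.94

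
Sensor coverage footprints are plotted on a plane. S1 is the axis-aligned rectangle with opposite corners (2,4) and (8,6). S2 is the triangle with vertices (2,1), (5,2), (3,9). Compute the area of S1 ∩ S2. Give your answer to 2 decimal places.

3.29

The intersection is the polygon with vertices (3.857,6), (4.429,4), (2.375,4), (2.625,6).
By the shoelace formula its area is 3.29.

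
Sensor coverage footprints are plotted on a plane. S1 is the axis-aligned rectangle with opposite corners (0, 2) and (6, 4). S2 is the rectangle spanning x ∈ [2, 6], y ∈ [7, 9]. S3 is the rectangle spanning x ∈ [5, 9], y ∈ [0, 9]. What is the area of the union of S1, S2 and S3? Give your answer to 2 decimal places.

By inclusion–exclusion:
Individual areas: |S1| = 12, |S2| = 8, |S3| = 36.
|S1∩S2| = 0 (no overlap).
|S1∩S3|: x∈[5,6], y∈[2,4] → 1·2 = 2.
|S2∩S3|: x∈[5,6], y∈[7,9] → 1·2 = 2.
|S1∩S2∩S3| = 0.
|S1 ∪ S2 ∪ S3| = 56 − 4 + 0 = 52.00.

52.00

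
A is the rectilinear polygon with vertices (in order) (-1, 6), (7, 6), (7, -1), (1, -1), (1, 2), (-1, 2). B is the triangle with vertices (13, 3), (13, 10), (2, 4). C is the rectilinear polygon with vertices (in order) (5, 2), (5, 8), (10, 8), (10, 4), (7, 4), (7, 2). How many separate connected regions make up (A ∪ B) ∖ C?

2

(A ∪ B) ∖ C splits into 2 disjoint pieces (area 20.0303, area 42).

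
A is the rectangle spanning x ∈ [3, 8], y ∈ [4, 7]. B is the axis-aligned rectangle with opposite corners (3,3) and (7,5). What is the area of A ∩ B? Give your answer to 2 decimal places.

|A∩B|: x∈[3,7], y∈[4,5] → 4·1 = 4.

4.00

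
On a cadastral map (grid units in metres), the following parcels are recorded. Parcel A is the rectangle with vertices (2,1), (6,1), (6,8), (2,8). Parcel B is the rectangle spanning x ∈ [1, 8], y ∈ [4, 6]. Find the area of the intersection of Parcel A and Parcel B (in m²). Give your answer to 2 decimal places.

|Parcel A∩Parcel B|: x∈[2,6], y∈[4,6] → 4·2 = 8.

8.00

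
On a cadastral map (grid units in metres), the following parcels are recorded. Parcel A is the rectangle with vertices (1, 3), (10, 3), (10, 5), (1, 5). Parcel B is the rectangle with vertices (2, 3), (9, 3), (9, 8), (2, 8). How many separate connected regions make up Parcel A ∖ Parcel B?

Parcel A ∖ Parcel B splits into 2 disjoint pieces (area 2, area 2).

2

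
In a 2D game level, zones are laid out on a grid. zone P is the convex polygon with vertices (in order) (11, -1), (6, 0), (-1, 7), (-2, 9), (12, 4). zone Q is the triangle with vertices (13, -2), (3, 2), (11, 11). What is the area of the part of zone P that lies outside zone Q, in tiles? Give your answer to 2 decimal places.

|zone P| = 59.5, |zone P∩zone Q| = 35.8941.
|zone P ∖ zone Q| = |zone P| − |zone P∩zone Q| = 59.5 − 35.8941 = 23.61.

23.61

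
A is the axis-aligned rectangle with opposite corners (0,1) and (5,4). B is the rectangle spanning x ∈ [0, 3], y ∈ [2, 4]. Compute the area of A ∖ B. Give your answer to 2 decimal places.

9.00

|A∩B|: x∈[0,3], y∈[2,4] → 3·2 = 6.
|A| = 15.
|A ∖ B| = |A| − |A∩B| = 15 − 6 = 9.00.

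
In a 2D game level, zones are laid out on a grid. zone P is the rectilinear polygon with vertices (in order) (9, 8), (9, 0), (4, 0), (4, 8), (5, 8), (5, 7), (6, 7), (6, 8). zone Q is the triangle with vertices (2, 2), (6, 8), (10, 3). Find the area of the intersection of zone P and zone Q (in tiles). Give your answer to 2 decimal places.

18.23

The intersection is the polygon with vertices (9,2.875), (4,2.25), (4,5), (5.333,7), (6,7), (6,8), (9,4.25).
By the shoelace formula its area is 18.23.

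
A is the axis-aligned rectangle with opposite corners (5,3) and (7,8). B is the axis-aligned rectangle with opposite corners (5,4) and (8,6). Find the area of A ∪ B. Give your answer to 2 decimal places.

12.00

By inclusion–exclusion:
Individual areas: |A| = 10, |B| = 6.
|A∩B|: x∈[5,7], y∈[4,6] → 2·2 = 4.
|A ∪ B| = 16 − 4 = 12.00.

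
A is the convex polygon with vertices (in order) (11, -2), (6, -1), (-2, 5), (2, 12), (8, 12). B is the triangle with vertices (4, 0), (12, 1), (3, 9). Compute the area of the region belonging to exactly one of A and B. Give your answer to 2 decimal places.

|A| = 112.5, |B| = 36.5, |A∩B| = 34.6959.
|A △ B| = |A| + |B| − 2·|A∩B| = 112.5 + 36.5 − 69.3918 = 79.61.

79.61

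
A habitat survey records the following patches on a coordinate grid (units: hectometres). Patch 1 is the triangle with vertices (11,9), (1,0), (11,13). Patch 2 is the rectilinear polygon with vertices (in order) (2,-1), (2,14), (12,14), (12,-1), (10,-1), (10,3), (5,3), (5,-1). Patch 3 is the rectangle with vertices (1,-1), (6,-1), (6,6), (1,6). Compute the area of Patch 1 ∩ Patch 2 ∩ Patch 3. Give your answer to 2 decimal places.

4.70

The intersection is the polygon with vertices (2,1.3), (5.615,6), (6,6), (6,4.5), (2,0.9).
By the shoelace formula its area is 4.70.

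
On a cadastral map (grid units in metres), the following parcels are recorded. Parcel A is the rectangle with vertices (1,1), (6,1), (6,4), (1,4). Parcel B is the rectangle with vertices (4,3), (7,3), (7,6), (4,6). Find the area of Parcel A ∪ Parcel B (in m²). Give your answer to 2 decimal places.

22.00

By inclusion–exclusion:
Individual areas: |Parcel A| = 15, |Parcel B| = 9.
|Parcel A∩Parcel B|: x∈[4,6], y∈[3,4] → 2·1 = 2.
|Parcel A ∪ Parcel B| = 24 − 2 = 22.00.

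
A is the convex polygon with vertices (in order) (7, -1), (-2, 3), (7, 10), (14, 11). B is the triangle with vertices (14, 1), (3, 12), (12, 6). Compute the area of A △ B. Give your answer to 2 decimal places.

|A| = 88, |B| = 16.5, |A∩B| = 8.4734.
|A △ B| = |A| + |B| − 2·|A∩B| = 88 + 16.5 − 16.9469 = 87.55.

87.55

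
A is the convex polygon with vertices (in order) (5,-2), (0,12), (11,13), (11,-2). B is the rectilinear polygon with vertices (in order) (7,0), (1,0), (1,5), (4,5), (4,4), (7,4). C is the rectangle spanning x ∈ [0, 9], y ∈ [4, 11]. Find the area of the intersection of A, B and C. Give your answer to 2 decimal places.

1.32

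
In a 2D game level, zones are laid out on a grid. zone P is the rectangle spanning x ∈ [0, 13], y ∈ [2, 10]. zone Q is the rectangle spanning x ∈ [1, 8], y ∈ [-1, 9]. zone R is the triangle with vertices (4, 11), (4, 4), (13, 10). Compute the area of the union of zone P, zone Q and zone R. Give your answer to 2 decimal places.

By inclusion–exclusion:
Individual areas: |zone P| = 104, |zone Q| = 70, |zone R| = 31.5.
|zone P∩zone Q|: x∈[1,8], y∈[2,9] → 7·7 = 49.
|zone P∩zone R| = 27.
|zone Q∩zone R| = 14.6667.
|zone P∩zone Q∩zone R| = 14.6667.
|zone P ∪ zone Q ∪ zone R| = 205.5 − 90.6667 + 14.6667 = 129.50.

129.50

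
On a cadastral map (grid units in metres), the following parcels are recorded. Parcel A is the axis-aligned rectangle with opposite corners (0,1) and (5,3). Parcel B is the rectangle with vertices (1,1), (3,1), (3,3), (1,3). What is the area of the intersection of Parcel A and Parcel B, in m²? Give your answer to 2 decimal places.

|Parcel A∩Parcel B|: x∈[1,3], y∈[1,3] → 2·2 = 4.

4.00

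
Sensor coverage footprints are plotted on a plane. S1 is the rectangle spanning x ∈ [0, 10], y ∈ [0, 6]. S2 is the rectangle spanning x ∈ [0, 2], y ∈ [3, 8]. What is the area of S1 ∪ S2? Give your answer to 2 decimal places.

64.00

By inclusion–exclusion:
Individual areas: |S1| = 60, |S2| = 10.
|S1∩S2|: x∈[0,2], y∈[3,6] → 2·3 = 6.
|S1 ∪ S2| = 70 − 6 = 64.00.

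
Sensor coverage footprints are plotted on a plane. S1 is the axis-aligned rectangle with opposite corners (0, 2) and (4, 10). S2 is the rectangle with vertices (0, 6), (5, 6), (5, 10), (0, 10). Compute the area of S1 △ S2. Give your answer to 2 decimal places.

20.00

|S1∩S2|: x∈[0,4], y∈[6,10] → 4·4 = 16.
|S1 △ S2| = |S1| + |S2| − 2·|S1∩S2| = 32 + 20 − 32 = 20.00.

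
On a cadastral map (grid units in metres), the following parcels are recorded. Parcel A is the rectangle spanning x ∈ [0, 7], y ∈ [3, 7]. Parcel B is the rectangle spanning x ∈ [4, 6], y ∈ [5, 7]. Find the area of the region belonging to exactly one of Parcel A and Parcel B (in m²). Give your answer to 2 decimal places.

|Parcel A∩Parcel B|: x∈[4,6], y∈[5,7] → 2·2 = 4.
|Parcel A △ Parcel B| = |Parcel A| + |Parcel B| − 2·|Parcel A∩Parcel B| = 28 + 4 − 8 = 24.00.

24.00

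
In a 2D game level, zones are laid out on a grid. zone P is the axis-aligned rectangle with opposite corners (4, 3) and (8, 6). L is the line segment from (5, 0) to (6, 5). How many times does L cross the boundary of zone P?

The segment meets the boundary at (5.6,3).

1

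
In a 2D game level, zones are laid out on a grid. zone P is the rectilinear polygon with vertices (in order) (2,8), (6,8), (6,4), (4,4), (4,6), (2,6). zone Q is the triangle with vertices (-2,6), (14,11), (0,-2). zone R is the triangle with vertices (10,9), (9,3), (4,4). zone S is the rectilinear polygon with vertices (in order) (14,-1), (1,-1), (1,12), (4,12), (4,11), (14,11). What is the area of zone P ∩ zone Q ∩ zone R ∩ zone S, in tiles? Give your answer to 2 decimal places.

The intersection is the polygon with vertices (4,4), (6,5.667), (6,4).
By the shoelace formula its area is 1.67.

1.67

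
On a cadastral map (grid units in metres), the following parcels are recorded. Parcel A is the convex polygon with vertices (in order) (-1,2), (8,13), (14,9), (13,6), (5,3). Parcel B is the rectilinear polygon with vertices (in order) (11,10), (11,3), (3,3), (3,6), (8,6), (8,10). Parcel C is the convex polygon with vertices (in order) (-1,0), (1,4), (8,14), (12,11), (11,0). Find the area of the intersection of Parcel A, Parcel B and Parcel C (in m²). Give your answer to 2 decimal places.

29.25

The intersection is the polygon with vertices (3,3), (3,6), (8,6), (8,10), (11,10), (11,5.25), (5,3).
By the shoelace formula its area is 29.25.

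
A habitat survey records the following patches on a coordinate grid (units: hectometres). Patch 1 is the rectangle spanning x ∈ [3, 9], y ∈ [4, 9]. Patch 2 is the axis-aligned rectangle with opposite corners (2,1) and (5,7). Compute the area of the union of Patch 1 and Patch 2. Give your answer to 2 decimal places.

By inclusion–exclusion:
Individual areas: |Patch 1| = 30, |Patch 2| = 18.
|Patch 1∩Patch 2|: x∈[3,5], y∈[4,7] → 2·3 = 6.
|Patch 1 ∪ Patch 2| = 48 − 6 = 42.00.

42.00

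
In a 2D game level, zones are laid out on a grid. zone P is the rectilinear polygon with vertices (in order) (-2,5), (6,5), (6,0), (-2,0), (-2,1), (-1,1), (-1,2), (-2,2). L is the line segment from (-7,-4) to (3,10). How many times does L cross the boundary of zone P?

2

The segment meets the boundary at (-0.571,5), (-2,3).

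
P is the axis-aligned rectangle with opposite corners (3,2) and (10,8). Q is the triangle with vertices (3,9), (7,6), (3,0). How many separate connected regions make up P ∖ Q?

P ∖ Q is a single connected region.

1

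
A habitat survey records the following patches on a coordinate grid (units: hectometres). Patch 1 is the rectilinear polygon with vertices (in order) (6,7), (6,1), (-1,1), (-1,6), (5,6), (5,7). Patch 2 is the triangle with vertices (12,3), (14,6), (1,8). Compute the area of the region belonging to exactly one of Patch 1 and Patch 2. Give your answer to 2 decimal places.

|Patch 1| = 36, |Patch 2| = 21.5, |Patch 1∩Patch 2| = 1.0455.
|Patch 1 △ Patch 2| = |Patch 1| + |Patch 2| − 2·|Patch 1∩Patch 2| = 36 + 21.5 − 2.0909 = 55.41.

55.41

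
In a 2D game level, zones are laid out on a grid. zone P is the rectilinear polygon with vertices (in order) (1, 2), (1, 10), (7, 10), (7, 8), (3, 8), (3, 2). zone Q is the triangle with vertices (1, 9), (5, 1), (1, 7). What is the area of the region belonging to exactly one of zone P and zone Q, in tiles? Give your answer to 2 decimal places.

|zone P| = 24, |zone Q| = 4, |zone P∩zone Q| = 3.
|zone P △ zone Q| = |zone P| + |zone Q| − 2·|zone P∩zone Q| = 24 + 4 − 6 = 22.00.

22.00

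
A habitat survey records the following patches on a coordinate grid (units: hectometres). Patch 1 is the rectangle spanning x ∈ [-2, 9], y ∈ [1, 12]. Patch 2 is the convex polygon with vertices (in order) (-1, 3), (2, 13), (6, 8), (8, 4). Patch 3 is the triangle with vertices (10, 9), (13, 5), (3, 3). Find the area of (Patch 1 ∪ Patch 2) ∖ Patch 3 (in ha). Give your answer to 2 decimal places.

|Patch 1 ∪ Patch 2| = 121.55.
|(Patch 1 ∪ Patch 2) ∩ Patch 3| = 11.8286.
|(Patch 1 ∪ Patch 2) ∖ Patch 3| = 121.55 − 11.8286 = 109.72.

109.72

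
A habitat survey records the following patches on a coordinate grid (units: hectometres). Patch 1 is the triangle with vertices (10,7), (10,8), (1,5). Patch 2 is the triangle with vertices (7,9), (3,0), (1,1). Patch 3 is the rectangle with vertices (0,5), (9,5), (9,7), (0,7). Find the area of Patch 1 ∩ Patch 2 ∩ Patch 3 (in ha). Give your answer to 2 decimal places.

The intersection is the polygon with vertices (5.685,6.041), (4.6,5.8), (5,6.333), (5.957,6.652).
By the shoelace formula its area is 0.49.

0.49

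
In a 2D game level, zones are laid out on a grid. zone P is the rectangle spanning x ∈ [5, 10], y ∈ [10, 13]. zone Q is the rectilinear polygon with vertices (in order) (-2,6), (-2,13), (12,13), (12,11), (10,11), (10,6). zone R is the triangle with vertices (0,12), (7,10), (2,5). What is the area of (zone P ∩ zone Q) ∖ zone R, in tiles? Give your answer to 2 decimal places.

14.43

|zone P ∩ zone Q| = 15.
|(zone P ∩ zone Q) ∩ zone R| = 0.5714.
|(zone P ∩ zone Q) ∖ zone R| = 15 − 0.5714 = 14.43.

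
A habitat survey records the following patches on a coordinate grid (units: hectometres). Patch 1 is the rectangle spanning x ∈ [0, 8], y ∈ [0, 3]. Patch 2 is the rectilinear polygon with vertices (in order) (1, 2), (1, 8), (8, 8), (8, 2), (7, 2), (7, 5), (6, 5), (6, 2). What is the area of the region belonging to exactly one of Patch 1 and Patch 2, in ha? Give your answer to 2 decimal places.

|Patch 1| = 24, |Patch 2| = 39, |Patch 1∩Patch 2| = 6.
|Patch 1 △ Patch 2| = |Patch 1| + |Patch 2| − 2·|Patch 1∩Patch 2| = 24 + 39 − 12 = 51.00.

51.00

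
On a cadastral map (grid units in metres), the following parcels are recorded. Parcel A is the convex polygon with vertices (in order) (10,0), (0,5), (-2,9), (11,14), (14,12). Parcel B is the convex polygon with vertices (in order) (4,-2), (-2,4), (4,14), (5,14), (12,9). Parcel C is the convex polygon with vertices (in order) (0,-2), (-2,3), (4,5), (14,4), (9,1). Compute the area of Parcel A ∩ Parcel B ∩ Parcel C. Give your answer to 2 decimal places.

12.34

The intersection is the polygon with vertices (6.667,1.667), (1.6,4.2), (4,5), (8.746,4.525).
By the shoelace formula its area is 12.34.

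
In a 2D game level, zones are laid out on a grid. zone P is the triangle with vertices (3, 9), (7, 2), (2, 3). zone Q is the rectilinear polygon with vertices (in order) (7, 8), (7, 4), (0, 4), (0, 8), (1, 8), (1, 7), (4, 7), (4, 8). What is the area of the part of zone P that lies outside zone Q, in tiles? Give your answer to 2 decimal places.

7.73

|zone P| = 15.5, |zone P∩zone Q| = 7.7679.
|zone P ∖ zone Q| = |zone P| − |zone P∩zone Q| = 15.5 − 7.7679 = 7.73.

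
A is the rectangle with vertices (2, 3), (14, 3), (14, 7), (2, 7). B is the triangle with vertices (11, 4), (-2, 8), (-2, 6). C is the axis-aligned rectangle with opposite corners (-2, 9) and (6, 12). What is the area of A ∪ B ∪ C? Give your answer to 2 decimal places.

78.77

By inclusion–exclusion:
Individual areas: |A| = 48, |B| = 13, |C| = 24.
|A∩B| = 6.2308.
|A∩C| = 0 (no overlap).
|B∩C| = 0.
|A∩B∩C| = 0.
|A ∪ B ∪ C| = 85 − 6.2308 + 0 = 78.77.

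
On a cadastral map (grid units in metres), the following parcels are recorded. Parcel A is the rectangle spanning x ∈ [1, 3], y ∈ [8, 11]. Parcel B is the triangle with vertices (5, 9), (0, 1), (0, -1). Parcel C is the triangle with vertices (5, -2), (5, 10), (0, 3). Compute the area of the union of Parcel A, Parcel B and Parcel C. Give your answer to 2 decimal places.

37.90

By inclusion–exclusion:
Individual areas: |Parcel A| = 6, |Parcel B| = 5, |Parcel C| = 30.
|Parcel A∩Parcel B| = 0.
|Parcel A∩Parcel C| = 0.
|Parcel B∩Parcel C| = 3.1026.
|Parcel A∩Parcel B∩Parcel C| = 0.
|Parcel A ∪ Parcel B ∪ Parcel C| = 41 − 3.1026 + 0 = 37.90.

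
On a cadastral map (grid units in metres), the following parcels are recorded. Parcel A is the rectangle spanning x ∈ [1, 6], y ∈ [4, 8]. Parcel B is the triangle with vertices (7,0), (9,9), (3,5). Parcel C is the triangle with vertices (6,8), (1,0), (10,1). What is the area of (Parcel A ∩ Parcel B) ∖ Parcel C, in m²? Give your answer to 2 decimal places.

|Parcel A ∩ Parcel B| = 5.6.
|(Parcel A ∩ Parcel B) ∩ Parcel C| = 4.4327.
|(Parcel A ∩ Parcel B) ∖ Parcel C| = 5.6 − 4.4327 = 1.17.

1.17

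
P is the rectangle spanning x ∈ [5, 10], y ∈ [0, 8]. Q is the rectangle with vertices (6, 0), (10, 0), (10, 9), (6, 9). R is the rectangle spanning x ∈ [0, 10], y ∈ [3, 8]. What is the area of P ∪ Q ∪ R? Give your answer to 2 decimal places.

By inclusion–exclusion:
Individual areas: |P| = 40, |Q| = 36, |R| = 50.
|P∩Q|: x∈[6,10], y∈[0,8] → 4·8 = 32.
|P∩R|: x∈[5,10], y∈[3,8] → 5·5 = 25.
|Q∩R|: x∈[6,10], y∈[3,8] → 4·5 = 20.
|P∩Q∩R| = 20.
|P ∪ Q ∪ R| = 126 − 77 + 20 = 69.00.

69.00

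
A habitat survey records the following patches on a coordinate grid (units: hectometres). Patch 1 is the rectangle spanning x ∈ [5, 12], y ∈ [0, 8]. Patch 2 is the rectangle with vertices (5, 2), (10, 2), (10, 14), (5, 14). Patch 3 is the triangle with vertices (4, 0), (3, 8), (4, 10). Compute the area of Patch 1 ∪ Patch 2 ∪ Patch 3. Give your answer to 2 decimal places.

91.00

By inclusion–exclusion:
Individual areas: |Patch 1| = 56, |Patch 2| = 60, |Patch 3| = 5.
|Patch 1∩Patch 2|: x∈[5,10], y∈[2,8] → 5·6 = 30.
|Patch 1∩Patch 3| = 0.
|Patch 2∩Patch 3| = 0.
|Patch 1∩Patch 2∩Patch 3| = 0.
|Patch 1 ∪ Patch 2 ∪ Patch 3| = 121 − 30 + 0 = 91.00.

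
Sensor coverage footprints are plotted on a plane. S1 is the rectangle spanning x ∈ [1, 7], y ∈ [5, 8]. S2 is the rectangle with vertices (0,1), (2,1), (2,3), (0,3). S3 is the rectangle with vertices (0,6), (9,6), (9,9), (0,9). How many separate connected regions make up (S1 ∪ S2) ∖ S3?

(S1 ∪ S2) ∖ S3 splits into 2 disjoint pieces (area 6, area 4).

2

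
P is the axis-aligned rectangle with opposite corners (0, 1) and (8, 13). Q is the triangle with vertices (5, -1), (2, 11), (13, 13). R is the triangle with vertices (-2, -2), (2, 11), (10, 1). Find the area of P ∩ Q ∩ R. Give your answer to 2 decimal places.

22.08

The intersection is the polygon with vertices (6.143,1), (4.5,1), (2,11), (7.75,3.812).
By the shoelace formula its area is 22.08.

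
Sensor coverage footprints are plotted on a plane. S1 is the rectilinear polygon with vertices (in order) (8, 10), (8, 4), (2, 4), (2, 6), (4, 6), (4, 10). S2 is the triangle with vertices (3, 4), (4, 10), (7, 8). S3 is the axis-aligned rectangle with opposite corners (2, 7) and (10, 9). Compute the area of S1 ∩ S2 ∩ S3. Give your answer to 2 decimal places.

The intersection is the polygon with vertices (4,9), (5.5,9), (7,8), (6,7), (4,7).
By the shoelace formula its area is 4.75.

4.75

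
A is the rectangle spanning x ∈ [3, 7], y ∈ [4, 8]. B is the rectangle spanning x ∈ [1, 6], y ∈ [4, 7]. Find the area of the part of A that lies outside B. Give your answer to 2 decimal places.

7.00

|A∩B|: x∈[3,6], y∈[4,7] → 3·3 = 9.
|A| = 16.
|A ∖ B| = |A| − |A∩B| = 16 − 9 = 7.00.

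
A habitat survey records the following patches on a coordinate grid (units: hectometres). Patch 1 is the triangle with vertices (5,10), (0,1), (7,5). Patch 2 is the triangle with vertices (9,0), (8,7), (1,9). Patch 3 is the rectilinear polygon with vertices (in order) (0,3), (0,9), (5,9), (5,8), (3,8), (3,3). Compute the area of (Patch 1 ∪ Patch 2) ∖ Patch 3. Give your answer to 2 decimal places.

|Patch 1 ∪ Patch 2| = 35.9457.
|(Patch 1 ∪ Patch 2) ∩ Patch 3| = 5.9984.
|(Patch 1 ∪ Patch 2) ∖ Patch 3| = 35.9457 − 5.9984 = 29.95.

29.95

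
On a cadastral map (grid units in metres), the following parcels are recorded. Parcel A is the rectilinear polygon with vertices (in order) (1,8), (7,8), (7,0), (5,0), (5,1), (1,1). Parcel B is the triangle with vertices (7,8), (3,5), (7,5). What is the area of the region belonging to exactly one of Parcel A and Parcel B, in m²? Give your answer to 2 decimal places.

|Parcel A| = 44, |Parcel B| = 6, |Parcel A∩Parcel B| = 6.
|Parcel A △ Parcel B| = |Parcel A| + |Parcel B| − 2·|Parcel A∩Parcel B| = 44 + 6 − 12 = 38.00.

38.00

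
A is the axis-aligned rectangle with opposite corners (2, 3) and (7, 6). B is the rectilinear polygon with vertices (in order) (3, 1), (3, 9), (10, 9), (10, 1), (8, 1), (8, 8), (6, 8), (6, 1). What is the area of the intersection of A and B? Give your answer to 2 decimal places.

9.00

The intersection is the polygon with vertices (6,6), (6,3), (3,3), (3,6).
By the shoelace formula its area is 9.00.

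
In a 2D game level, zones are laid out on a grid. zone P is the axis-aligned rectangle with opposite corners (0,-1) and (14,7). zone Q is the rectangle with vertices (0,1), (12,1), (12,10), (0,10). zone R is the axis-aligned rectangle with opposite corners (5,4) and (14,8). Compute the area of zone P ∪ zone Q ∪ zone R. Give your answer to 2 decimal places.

150.00

By inclusion–exclusion:
Individual areas: |zone P| = 112, |zone Q| = 108, |zone R| = 36.
|zone P∩zone Q|: x∈[0,12], y∈[1,7] → 12·6 = 72.
|zone P∩zone R|: x∈[5,14], y∈[4,7] → 9·3 = 27.
|zone Q∩zone R|: x∈[5,12], y∈[4,8] → 7·4 = 28.
|zone P∩zone Q∩zone R| = 21.
|zone P ∪ zone Q ∪ zone R| = 256 − 127 + 21 = 150.00.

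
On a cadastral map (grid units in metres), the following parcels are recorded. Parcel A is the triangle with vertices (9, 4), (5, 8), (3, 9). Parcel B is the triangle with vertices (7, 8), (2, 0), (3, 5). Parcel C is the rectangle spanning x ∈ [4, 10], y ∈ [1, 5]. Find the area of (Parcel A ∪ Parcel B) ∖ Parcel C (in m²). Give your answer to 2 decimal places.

|Parcel A ∪ Parcel B| = 10.273.
|(Parcel A ∪ Parcel B) ∩ Parcel C| = 1.1125.
|(Parcel A ∪ Parcel B) ∖ Parcel C| = 10.273 − 1.1125 = 9.16.

9.16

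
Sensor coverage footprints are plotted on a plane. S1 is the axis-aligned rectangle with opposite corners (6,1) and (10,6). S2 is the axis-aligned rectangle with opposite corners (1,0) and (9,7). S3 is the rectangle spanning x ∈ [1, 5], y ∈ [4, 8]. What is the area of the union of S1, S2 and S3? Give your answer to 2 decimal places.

By inclusion–exclusion:
Individual areas: |S1| = 20, |S2| = 56, |S3| = 16.
|S1∩S2|: x∈[6,9], y∈[1,6] → 3·5 = 15.
|S1∩S3| = 0 (no overlap).
|S2∩S3|: x∈[1,5], y∈[4,7] → 4·3 = 12.
|S1∩S2∩S3| = 0.
|S1 ∪ S2 ∪ S3| = 92 − 27 + 0 = 65.00.

65.00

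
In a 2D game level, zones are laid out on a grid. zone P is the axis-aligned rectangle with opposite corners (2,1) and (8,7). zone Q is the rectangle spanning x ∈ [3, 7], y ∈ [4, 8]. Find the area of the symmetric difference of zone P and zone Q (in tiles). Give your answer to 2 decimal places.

|zone P∩zone Q|: x∈[3,7], y∈[4,7] → 4·3 = 12.
|zone P △ zone Q| = |zone P| + |zone Q| − 2·|zone P∩zone Q| = 36 + 16 − 24 = 28.00.

28.00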